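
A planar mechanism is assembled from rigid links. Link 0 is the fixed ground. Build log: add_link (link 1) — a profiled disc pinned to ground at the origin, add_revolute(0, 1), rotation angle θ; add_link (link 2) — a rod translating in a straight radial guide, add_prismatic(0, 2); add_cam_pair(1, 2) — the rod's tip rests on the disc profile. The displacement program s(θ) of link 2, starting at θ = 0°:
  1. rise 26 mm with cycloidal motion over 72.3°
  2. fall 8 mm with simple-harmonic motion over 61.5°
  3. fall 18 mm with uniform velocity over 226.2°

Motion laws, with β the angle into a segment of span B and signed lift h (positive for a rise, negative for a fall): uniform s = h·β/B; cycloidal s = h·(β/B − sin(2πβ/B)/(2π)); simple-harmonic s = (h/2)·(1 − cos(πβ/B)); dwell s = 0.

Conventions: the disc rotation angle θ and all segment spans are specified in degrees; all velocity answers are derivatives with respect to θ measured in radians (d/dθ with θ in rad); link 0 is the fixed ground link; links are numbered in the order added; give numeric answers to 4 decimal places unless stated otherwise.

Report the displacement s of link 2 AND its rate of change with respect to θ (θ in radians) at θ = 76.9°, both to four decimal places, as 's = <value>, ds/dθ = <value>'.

seg 1 [0°–72.3°] cycloidal, h=26: full span → s += 26 → s = 26.0000
seg 2 [72.3°–133.8°] simple-harmonic, h=-8: θ=76.9° here. β=4.6, B=61.5. -8/2·(1 − cos(π·0.0748)) = -0.1099 → s = 25.8901
velocity in seg [72.3°–133.8°] (simple-harmonic), θ in radians: β = 4.6° = 0.0803 rad, B = 61.5° = 1.0734 rad; ds/dθ = (πh/(2B)) sin(πβ/B) = (π·(-8)/(2·1.0734)) sin(π·0.0748) = -2.725749 mm/rad

s = 25.8901, ds/dθ = -2.7257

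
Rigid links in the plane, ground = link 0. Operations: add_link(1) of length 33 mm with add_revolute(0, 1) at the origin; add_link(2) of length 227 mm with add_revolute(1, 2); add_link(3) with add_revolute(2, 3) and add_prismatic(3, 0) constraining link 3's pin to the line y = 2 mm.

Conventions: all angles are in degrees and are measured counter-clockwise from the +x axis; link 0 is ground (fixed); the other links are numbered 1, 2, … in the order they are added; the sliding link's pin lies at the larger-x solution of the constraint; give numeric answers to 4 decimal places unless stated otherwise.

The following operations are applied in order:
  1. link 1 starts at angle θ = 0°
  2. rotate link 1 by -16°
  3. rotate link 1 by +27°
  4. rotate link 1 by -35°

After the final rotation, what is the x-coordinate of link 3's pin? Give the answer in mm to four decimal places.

geometry: r = 33 mm, L = 227 mm, e = 2 mm; θ starts at 0°
rotate link 1 by -16°: θ ← 0° -16° = -16°
rotate link 1 by +27°: θ ← -16° +27° = 11°
rotate link 1 by -35°: θ ← 11° -35° = -24°
crank pin P = (r cos θ, r sin θ) = (30.147000, -13.422309)
h = r sin θ − e = -13.422309 − 2 = -15.422309
x = r cos θ + √(L² − h²) = 30.147000 + 226.475501 = 256.622501

256.6225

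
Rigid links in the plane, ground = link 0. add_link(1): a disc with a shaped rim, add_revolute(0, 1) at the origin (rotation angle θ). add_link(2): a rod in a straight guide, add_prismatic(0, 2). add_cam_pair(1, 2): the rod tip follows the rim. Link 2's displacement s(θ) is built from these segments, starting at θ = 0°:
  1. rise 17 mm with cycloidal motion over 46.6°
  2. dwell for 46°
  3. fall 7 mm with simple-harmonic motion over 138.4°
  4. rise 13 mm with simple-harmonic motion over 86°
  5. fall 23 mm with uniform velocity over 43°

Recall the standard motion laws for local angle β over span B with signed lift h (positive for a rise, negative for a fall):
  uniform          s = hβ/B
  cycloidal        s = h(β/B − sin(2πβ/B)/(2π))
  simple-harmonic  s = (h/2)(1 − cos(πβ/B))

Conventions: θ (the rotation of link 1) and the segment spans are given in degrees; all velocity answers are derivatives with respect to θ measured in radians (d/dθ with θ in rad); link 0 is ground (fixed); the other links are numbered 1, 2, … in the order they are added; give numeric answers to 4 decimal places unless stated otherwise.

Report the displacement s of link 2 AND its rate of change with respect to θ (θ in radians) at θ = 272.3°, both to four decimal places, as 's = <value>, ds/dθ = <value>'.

segment 1 (0° to 46.6°, cycloidal, h = 17) is passed completely: s = 0.0000 + (17) = 17.0000
segment 2 (46.6° to 92.6°, dwell): s unchanged at 17.0000
segment 3 (92.6° to 231°, simple-harmonic, h = -7) is passed completely: s = 17.0000 + (-7) = 10.0000
θ = 272.3° falls in segment 4 (231° to 317°, simple-harmonic, h = 13): β = 272.3 − 231 = 41.3°, B = 86°; Δs = 13/2·(1 − cos(π·0.4802)) = 6.0966; s = 10.0000 + 6.0966 = 16.0966
velocity in seg [231°–317°] (simple-harmonic), θ in radians: β = 41.3° = 0.7208 rad, B = 86° = 1.5010 rad; ds/dθ = (πh/(2B)) sin(πβ/B) = (π·13/(2·1.5010)) sin(π·0.4802) = 13.578426 mm/rad

s = 16.0966, ds/dθ = 13.5784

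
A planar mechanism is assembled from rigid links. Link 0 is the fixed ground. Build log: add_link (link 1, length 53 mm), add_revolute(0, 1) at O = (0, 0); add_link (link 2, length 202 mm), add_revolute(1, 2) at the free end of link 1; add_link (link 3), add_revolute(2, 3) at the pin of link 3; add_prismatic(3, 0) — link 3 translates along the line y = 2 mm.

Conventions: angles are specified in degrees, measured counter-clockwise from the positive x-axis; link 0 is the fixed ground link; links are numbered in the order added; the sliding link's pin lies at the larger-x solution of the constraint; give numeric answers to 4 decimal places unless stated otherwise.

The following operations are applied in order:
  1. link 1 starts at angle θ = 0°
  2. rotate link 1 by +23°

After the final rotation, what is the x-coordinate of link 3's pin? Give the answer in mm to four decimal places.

geometry: r = 53 mm, L = 202 mm, e = 2 mm; θ starts at 0°
rotate link 1 by +23°: θ ← 0° +23° = 23°
crank pin P = (r cos θ, r sin θ) = (48.786757, 20.708750)
h = r sin θ − e = 20.708750 − 2 = 18.708750
x = r cos θ + √(L² − h²) = 48.786757 + 201.131755 = 249.918512

249.9185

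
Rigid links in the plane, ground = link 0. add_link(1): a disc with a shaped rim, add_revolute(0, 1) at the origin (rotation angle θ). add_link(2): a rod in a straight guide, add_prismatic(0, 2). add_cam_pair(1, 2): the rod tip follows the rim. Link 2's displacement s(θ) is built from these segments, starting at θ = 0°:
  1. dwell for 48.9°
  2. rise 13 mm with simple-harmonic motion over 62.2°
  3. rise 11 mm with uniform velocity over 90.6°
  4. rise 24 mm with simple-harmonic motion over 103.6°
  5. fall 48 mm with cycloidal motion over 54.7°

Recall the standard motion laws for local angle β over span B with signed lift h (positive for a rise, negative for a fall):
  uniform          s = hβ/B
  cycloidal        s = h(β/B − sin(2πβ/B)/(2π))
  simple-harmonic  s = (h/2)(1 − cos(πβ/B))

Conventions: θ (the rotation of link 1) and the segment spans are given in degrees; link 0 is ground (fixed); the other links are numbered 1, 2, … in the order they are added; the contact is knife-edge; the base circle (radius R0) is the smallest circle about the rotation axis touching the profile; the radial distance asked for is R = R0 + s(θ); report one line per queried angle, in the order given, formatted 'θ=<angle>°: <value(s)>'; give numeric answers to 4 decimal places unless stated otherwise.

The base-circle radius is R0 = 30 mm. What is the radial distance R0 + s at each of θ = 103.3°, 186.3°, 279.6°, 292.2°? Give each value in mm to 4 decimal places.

segment 1 (0° to 48.9°, dwell): s unchanged at 0.0000
θ = 103.3° falls in segment 2 (48.9° to 111.1°, simple-harmonic, h = 13): β = 103.3 − 48.9 = 54.4°, B = 62.2°; Δs = 13/2·(1 − cos(π·0.8746)) = 12.5021; s = 0.0000 + 12.5021 = 12.5021
segment 2 (48.9° to 111.1°, simple-harmonic, h = 13) is passed completely: s = 0.0000 + (13) = 13.0000
θ = 186.3° falls in segment 3 (111.1° to 201.7°, uniform, h = 11): β = 186.3 − 111.1 = 75.2°, B = 90.6°; Δs = 11·75.2/90.6 = 9.1302; s = 13.0000 + 9.1302 = 22.1302
segment 3 (111.1° to 201.7°, uniform, h = 11) is passed completely: s = 13.0000 + (11) = 24.0000
θ = 279.6° falls in segment 4 (201.7° to 305.3°, simple-harmonic, h = 24): β = 279.6 − 201.7 = 77.9°, B = 103.6°; Δs = 24/2·(1 − cos(π·0.7519)) = 20.5366; s = 24.0000 + 20.5366 = 44.5366
θ = 292.2° falls in segment 4 (201.7° to 305.3°, simple-harmonic, h = 24): β = 292.2 − 201.7 = 90.5°, B = 103.6°; Δs = 24/2·(1 − cos(π·0.8736)) = 23.0656; s = 24.0000 + 23.0656 = 47.0656
θ=103.3°: R = R0 + s = 30 + 12.5021 = 42.5021
θ=186.3°: R = R0 + s = 30 + 22.1302 = 52.1302
θ=279.6°: R = R0 + s = 30 + 44.5366 = 74.5366
θ=292.2°: R = R0 + s = 30 + 47.0656 = 77.0656

θ=103.3°: 42.5021
θ=186.3°: 52.1302
θ=279.6°: 74.5366
θ=292.2°: 77.0656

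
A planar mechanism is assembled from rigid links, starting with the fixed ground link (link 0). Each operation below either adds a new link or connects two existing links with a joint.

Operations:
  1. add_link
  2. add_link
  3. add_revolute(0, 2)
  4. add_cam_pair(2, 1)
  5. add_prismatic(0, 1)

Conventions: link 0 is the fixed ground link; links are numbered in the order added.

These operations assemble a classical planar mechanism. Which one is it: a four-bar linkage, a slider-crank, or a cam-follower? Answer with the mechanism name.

links: 3 (incl. ground); joints: 1 revolute, 1 prismatic, 1 higher (cam) pair, forming one closed loop
3 links, revolute + prismatic + higher pair in one loop → cam-follower

cam-follower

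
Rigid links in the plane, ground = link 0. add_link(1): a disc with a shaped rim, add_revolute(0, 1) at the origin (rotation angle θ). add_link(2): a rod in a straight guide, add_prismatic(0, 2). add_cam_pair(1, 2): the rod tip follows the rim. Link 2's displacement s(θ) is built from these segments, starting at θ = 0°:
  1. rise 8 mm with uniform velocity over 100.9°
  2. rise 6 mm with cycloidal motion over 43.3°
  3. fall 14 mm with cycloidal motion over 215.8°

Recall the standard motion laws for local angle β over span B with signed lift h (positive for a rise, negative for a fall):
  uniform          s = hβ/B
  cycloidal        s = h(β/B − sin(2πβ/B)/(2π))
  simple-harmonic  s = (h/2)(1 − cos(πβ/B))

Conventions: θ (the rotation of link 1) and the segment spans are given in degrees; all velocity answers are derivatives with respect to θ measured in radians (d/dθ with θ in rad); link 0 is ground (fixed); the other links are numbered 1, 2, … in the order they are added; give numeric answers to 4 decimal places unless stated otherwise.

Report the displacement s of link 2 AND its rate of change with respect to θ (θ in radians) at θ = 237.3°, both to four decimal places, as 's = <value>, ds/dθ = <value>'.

segment 1 (0° to 100.9°, uniform, h = 8) is passed completely: s = 0.0000 + (8) = 8.0000
segment 2 (100.9° to 144.2°, cycloidal, h = 6) is passed completely: s = 8.0000 + (6) = 14.0000
θ = 237.3° falls in segment 3 (144.2° to 360°, cycloidal, h = -14): β = 237.3 − 144.2 = 93.1°, B = 215.8°; Δs = -14·(0.4314 − sin(2π·0.4314)/(2π)) = -5.1091; s = 14.0000 − 5.1091 = 8.8909
velocity in seg [144.2°–360°] (cycloidal), θ in radians: β = 93.1° = 1.6249 rad, B = 215.8° = 3.7664 rad; ds/dθ = (h/B)(1 − cos(2πβ/B)) = ((-14)/3.7664)(1 − cos(2π·0.4314)) = -7.094318 mm/rad

s = 8.8909, ds/dθ = -7.0943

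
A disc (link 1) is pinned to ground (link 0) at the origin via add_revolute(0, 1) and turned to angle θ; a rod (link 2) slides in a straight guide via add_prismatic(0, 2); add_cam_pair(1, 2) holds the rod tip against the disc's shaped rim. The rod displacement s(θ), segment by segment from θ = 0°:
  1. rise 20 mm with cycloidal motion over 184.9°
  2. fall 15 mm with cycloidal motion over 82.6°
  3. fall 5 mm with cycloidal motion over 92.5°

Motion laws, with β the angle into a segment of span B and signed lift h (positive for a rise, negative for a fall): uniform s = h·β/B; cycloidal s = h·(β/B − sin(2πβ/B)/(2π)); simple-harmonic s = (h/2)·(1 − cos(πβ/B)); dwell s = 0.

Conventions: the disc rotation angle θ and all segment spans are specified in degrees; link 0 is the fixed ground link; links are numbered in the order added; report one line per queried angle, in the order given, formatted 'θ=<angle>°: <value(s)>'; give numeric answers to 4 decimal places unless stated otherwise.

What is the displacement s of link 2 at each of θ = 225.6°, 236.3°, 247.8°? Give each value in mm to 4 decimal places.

segment 1 (0° to 184.9°, cycloidal, h = 20) is passed completely: s = 0.0000 + (20) = 20.0000
θ = 225.6° falls in segment 2 (184.9° to 267.5°, cycloidal, h = -15): β = 225.6 − 184.9 = 40.7°, B = 82.6°; Δs = -15·(0.4927 − sin(2π·0.4927)/(2π)) = -7.2821; s = 20.0000 − 7.2821 = 12.7179
θ = 236.3° falls in segment 2 (184.9° to 267.5°, cycloidal, h = -15): β = 236.3 − 184.9 = 51.4°, B = 82.6°; Δs = -15·(0.6223 − sin(2π·0.6223)/(2π)) = -10.9931; s = 20.0000 − 10.9931 = 9.0069
θ = 247.8° falls in segment 2 (184.9° to 267.5°, cycloidal, h = -15): β = 247.8 − 184.9 = 62.9°, B = 82.6°; Δs = -15·(0.7615 − sin(2π·0.7615)/(2π)) = -13.8036; s = 20.0000 − 13.8036 = 6.1964

θ=225.6°: 12.7179
θ=236.3°: 9.0069
θ=247.8°: 6.1964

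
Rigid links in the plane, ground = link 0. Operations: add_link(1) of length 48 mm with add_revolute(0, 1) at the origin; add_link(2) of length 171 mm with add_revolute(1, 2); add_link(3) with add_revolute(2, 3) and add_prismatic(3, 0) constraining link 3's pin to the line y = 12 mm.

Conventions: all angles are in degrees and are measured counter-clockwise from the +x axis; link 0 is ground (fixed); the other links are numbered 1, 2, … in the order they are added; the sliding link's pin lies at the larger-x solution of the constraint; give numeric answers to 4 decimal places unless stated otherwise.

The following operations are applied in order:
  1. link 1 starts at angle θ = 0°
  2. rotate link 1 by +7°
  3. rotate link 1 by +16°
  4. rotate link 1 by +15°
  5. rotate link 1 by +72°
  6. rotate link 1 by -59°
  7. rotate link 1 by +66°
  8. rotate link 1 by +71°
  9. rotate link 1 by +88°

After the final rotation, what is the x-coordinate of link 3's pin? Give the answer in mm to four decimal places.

geometry: r = 48 mm, L = 171 mm, e = 12 mm; θ starts at 0°
rotate link 1 by +7°: θ ← 0° +7° = 7°
rotate link 1 by +16°: θ ← 7° +16° = 23°
rotate link 1 by +15°: θ ← 23° +15° = 38°
rotate link 1 by +72°: θ ← 38° +72° = 110°
rotate link 1 by -59°: θ ← 110° -59° = 51°
rotate link 1 by +66°: θ ← 51° +66° = 117°
rotate link 1 by +71°: θ ← 117° +71° = 188°
rotate link 1 by +88°: θ ← 188° +88° = 276°
crank pin P = (r cos θ, r sin θ) = (5.017366, -47.737051)
h = r sin θ − e = -47.737051 − 12 = -59.737051
x = r cos θ + √(L² − h²) = 5.017366 + 160.226355 = 165.243721

165.2437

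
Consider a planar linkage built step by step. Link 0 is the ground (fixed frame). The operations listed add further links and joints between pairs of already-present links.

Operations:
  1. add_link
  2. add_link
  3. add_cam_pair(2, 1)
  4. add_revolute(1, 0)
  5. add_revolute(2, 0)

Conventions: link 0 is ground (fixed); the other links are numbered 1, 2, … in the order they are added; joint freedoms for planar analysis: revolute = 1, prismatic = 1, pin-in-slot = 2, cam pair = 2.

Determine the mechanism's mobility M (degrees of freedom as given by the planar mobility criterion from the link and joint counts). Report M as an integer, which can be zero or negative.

(L,J1,J2)=(1,0,0); link0 fixed
link1: (2,0,0)
link2: (3,0,0)
C 2-1 [J2]: (3,0,1)
R 1-0 [J1]: (3,1,1)
R 2-0 [J1]: (3,2,1)
Grübler: 3·2 − 2·2 − 1 = 1

M = 1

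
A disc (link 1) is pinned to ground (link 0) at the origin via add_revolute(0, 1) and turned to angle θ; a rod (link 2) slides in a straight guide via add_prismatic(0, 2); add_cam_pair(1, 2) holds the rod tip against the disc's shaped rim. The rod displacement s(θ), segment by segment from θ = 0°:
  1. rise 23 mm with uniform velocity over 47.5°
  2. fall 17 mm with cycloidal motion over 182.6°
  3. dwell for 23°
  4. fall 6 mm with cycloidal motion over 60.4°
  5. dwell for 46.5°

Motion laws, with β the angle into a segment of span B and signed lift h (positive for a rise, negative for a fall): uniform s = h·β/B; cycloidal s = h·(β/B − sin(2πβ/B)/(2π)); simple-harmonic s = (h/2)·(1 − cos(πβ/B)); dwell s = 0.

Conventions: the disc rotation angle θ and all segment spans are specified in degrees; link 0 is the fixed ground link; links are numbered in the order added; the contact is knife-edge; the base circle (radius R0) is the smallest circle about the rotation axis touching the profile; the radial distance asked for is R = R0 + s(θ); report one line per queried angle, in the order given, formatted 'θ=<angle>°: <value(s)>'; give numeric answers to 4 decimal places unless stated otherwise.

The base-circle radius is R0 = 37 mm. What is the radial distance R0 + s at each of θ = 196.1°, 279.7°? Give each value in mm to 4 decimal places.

segment 1 (0° to 47.5°, uniform, h = 23) is passed completely: s = 0.0000 + (23) = 23.0000
θ = 196.1° falls in segment 2 (47.5° to 230.1°, cycloidal, h = -17): β = 196.1 − 47.5 = 148.6°, B = 182.6°; Δs = -17·(0.8138 − sin(2π·0.8138)/(2π)) = -16.3257; s = 23.0000 − 16.3257 = 6.6743
segment 2 (47.5° to 230.1°, cycloidal, h = -17) is passed completely: s = 23.0000 + (-17) = 6.0000
segment 3 (230.1° to 253.1°, dwell): s unchanged at 6.0000
θ = 279.7° falls in segment 4 (253.1° to 313.5°, cycloidal, h = -6): β = 279.7 − 253.1 = 26.6°, B = 60.4°; Δs = -6·(0.4404 − sin(2π·0.4404)/(2π)) = -2.2931; s = 6.0000 − 2.2931 = 3.7069
θ=196.1°: R = R0 + s = 37 + 6.6743 = 43.6743
θ=279.7°: R = R0 + s = 37 + 3.7069 = 40.7069

θ=196.1°: 43.6743
θ=279.7°: 40.7069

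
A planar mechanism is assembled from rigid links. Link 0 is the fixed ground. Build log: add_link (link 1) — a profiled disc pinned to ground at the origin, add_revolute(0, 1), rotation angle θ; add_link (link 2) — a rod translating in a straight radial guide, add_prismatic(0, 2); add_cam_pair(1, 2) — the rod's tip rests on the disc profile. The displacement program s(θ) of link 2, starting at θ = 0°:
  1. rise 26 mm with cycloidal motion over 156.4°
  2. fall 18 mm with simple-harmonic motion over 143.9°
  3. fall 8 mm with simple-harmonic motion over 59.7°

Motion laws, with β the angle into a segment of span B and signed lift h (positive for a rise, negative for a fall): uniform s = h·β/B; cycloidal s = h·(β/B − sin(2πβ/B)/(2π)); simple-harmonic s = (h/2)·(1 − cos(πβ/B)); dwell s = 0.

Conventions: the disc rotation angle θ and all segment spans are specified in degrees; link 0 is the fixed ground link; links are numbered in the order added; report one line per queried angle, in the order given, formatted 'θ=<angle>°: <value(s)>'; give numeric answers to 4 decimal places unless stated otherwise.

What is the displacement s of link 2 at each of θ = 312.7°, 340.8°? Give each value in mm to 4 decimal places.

seg 1 [0°–156.4°] cycloidal, h=26: full span → s += 26 → s = 26.0000
seg 2 [156.4°–300.3°] simple-harmonic, h=-18: full span → s += -18 → s = 8.0000
seg 3 [300.3°–360°] simple-harmonic, h=-8: θ=312.7° here. β=12.4, B=59.7. -8/2·(1 − cos(π·0.2077)) = -0.8218 → s = 7.1782
seg 3 [300.3°–360°] simple-harmonic, h=-8: θ=340.8° here. β=40.5, B=59.7. -8/2·(1 − cos(π·0.6784)) = -6.1262 → s = 1.8738

θ=312.7°: 7.1782
θ=340.8°: 1.8738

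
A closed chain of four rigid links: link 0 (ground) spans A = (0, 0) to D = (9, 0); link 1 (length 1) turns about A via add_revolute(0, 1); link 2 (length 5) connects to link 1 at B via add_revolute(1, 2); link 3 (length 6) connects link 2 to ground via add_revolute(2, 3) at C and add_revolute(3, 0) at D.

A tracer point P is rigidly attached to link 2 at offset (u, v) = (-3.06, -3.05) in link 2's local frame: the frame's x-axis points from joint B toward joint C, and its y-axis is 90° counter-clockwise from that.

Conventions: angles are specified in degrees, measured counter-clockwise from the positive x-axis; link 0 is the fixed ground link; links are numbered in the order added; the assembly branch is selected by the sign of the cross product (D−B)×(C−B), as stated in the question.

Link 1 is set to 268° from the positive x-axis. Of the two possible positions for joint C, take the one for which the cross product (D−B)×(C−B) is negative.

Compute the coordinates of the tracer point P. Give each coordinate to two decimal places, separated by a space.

A=(0,0), D=(9.00,0)
B = A + 1.00·(cos268°, sin268°) = (-0.0349, -0.9994)
|BD| = 9.0900
circle(B,5.00) ∩ circle(D,6.00): a=3.9399, h=3.0785
  candidates: C₊=(3.5427,2.4936) cross=27.983; C₋=(4.2196,-3.6260) cross=-27.983
  branch - wants cross < 0 → take C=(4.2196,-3.6260) (cross=-27.983)
ex = (C−B)/|BC| = (0.8509,-0.5253); ey = (0.5253,0.8509)
P = B + -3.06·ex + -3.05·ey = (-4.2409,-1.9872)

-4.24 -1.99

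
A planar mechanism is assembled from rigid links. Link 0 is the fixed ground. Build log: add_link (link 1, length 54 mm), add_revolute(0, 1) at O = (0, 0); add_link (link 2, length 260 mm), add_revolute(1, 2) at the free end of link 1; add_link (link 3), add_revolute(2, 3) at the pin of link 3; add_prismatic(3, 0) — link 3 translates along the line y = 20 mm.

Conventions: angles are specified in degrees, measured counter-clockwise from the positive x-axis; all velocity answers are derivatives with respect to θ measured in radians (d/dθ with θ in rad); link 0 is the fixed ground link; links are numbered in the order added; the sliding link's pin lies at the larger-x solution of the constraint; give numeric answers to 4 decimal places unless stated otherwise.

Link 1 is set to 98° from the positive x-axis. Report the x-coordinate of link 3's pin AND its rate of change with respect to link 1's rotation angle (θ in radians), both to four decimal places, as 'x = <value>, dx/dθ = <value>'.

geometry: r = 54 mm, L = 260 mm, e = 20 mm
crank pin P = (r cos θ, r sin θ) = (-7.515347, 53.474476)
h = r sin θ − e = 53.474476 − 20 = 33.474476
x = r cos θ + √(L² − h²) = -7.515347 + 257.836110 = 250.320762
dx/dθ = −r sin θ − h·r cos θ/√(L² − h²) (θ in radians; h = 33.474476) = -52.498769

x = 250.3208, dx/dθ = -52.4988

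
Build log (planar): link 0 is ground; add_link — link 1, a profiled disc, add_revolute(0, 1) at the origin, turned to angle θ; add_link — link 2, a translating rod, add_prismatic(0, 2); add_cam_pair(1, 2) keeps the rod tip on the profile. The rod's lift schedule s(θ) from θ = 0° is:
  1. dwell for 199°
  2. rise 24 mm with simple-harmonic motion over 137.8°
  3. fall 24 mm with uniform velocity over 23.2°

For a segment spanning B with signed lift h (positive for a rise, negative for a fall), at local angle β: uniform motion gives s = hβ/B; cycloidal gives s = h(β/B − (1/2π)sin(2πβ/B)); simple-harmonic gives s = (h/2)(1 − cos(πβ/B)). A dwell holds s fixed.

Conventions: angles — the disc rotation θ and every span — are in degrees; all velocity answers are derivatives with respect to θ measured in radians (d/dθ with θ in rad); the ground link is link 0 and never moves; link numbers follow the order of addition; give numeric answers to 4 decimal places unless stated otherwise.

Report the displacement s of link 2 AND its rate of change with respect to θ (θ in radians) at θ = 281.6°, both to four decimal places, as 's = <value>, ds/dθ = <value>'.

seg 1 [0°–199°] dwell: s stays 0.0000
seg 2 [199°–336.8°] simple-harmonic, h=24: θ=281.6° here. β=82.6, B=137.8. 24/2·(1 − cos(π·0.5994)) = 15.6874 → s = 15.6874
velocity in seg [199°–336.8°] (simple-harmonic), θ in radians: β = 82.6° = 1.4416 rad, B = 137.8° = 2.4051 rad; ds/dθ = (πh/(2B)) sin(πβ/B) = (π·24/(2·2.4051)) sin(π·0.5994) = 14.916517 mm/rad

s = 15.6874, ds/dθ = 14.9165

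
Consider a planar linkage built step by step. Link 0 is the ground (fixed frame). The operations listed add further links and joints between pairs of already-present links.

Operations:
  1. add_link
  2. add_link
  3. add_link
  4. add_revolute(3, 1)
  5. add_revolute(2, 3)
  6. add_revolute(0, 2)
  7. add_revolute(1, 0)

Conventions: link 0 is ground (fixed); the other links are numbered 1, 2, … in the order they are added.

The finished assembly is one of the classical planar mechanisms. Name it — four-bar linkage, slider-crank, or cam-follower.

links: 4 (incl. ground); joints: 4 revolute, 0 prismatic, 0 higher (cam) pair, forming one closed loop
4 links in a single 4R loop → four-bar linkage

four-bar linkage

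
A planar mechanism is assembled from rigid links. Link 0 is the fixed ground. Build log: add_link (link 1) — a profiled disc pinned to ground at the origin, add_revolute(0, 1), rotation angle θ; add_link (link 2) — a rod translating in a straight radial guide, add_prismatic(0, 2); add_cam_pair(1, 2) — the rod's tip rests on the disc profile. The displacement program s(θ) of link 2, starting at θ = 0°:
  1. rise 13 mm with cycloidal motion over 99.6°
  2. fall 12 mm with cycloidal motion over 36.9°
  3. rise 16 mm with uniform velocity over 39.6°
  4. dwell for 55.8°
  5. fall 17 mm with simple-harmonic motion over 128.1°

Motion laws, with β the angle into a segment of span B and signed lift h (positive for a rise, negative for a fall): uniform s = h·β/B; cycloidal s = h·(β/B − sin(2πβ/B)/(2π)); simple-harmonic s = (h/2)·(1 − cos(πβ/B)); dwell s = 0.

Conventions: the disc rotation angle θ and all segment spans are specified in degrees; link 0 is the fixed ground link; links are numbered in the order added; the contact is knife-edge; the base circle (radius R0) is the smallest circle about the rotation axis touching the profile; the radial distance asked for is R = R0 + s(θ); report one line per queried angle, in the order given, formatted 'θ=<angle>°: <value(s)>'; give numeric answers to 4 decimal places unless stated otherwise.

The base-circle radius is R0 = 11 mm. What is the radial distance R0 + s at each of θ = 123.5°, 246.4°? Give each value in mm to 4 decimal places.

seg 1 [0°–99.6°] cycloidal, h=13: full span → s += 13 → s = 13.0000
seg 2 [99.6°–136.5°] cycloidal, h=-12: θ=123.5° here. β=23.9, B=36.9. -12·(0.6477 − sin(2π·0.6477)/(2π)) = -9.3011 → s = 3.6989
seg 2 [99.6°–136.5°] cycloidal, h=-12: full span → s += -12 → s = 1.0000
seg 3 [136.5°–176.1°] uniform, h=16: full span → s += 16 → s = 17.0000
seg 4 [176.1°–231.9°] dwell: s stays 17.0000
seg 5 [231.9°–360°] simple-harmonic, h=-17: θ=246.4° here. β=14.5, B=128.1. -17/2·(1 − cos(π·0.1132)) = -0.5318 → s = 16.4682
θ=123.5°: R = R0 + s = 11 + 3.6989 = 14.6989
θ=246.4°: R = R0 + s = 11 + 16.4682 = 27.4682

θ=123.5°: 14.6989
θ=246.4°: 27.4682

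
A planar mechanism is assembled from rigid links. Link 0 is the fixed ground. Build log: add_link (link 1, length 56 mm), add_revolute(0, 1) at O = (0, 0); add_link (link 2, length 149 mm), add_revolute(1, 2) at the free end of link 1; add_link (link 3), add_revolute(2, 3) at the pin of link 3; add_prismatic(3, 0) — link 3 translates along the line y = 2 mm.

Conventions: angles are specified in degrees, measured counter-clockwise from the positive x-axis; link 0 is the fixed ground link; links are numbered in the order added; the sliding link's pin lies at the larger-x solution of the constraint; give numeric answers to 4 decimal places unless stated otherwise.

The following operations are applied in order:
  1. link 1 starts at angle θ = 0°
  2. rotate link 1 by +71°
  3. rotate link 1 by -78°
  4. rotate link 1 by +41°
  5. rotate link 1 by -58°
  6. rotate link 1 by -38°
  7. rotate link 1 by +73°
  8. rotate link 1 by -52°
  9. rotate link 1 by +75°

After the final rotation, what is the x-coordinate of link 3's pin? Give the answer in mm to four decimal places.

geometry: r = 56 mm, L = 149 mm, e = 2 mm; θ starts at 0°
rotate link 1 by +71°: θ ← 0° +71° = 71°
rotate link 1 by -78°: θ ← 71° -78° = -7°
rotate link 1 by +41°: θ ← -7° +41° = 34°
rotate link 1 by -58°: θ ← 34° -58° = -24°
rotate link 1 by -38°: θ ← -24° -38° = -62°
rotate link 1 by +73°: θ ← -62° +73° = 11°
rotate link 1 by -52°: θ ← 11° -52° = -41°
rotate link 1 by +75°: θ ← -41° +75° = 34°
crank pin P = (r cos θ, r sin θ) = (46.426104, 31.314803)
h = r sin θ − e = 31.314803 − 2 = 29.314803
x = r cos θ + √(L² − h²) = 46.426104 + 146.087790 = 192.513894

192.5139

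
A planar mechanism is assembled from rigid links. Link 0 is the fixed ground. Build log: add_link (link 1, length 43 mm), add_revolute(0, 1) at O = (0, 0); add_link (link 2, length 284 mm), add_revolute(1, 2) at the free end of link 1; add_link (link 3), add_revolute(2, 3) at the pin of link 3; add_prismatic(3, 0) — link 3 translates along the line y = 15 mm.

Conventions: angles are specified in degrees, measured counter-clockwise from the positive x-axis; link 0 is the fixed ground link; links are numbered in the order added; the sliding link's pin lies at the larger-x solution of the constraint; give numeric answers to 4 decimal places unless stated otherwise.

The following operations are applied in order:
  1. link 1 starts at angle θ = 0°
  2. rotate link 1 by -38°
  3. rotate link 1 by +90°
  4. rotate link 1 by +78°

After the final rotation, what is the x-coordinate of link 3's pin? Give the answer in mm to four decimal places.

geometry: r = 43 mm, L = 284 mm, e = 15 mm; θ starts at 0°
rotate link 1 by -38°: θ ← 0° -38° = -38°
rotate link 1 by +90°: θ ← -38° +90° = 52°
rotate link 1 by +78°: θ ← 52° +78° = 130°
crank pin P = (r cos θ, r sin θ) = (-27.639867, 32.939911)
h = r sin θ − e = 32.939911 − 15 = 17.939911
x = r cos θ + √(L² − h²) = -27.639867 + 283.432813 = 255.792946

255.7929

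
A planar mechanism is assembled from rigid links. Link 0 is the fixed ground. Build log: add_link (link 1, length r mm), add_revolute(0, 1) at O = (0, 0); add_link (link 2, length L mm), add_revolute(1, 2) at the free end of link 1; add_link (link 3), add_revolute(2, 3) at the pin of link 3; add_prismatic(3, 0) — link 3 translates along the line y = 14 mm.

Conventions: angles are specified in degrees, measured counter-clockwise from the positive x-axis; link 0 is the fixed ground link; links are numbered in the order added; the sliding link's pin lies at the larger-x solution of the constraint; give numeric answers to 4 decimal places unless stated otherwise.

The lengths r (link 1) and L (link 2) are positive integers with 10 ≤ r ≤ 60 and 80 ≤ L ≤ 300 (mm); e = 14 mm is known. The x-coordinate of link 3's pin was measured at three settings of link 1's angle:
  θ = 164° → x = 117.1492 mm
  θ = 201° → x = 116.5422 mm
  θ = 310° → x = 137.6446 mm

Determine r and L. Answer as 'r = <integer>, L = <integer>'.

constraint per measurement: (x − r cos θ)² + (r sin θ − e)² = L²
subtracting the θ₁ and θ₂ equations cancels the r² and L² terms:
r = (x₁² − x₂²) / (2[(x₁cos θ₁ + e sin θ₁) − (x₂cos θ₂ + e sin θ₂)]) = 13.9987 → r = 14
L² = (x₁ − r cos θ₁)² + (r sin θ₁ − e)² = 17160.9943 → L = 131.0000 → L = 131
check at θ₃=310°: x = 137.6446 (printed 137.6446) ✓

r = 14, L = 131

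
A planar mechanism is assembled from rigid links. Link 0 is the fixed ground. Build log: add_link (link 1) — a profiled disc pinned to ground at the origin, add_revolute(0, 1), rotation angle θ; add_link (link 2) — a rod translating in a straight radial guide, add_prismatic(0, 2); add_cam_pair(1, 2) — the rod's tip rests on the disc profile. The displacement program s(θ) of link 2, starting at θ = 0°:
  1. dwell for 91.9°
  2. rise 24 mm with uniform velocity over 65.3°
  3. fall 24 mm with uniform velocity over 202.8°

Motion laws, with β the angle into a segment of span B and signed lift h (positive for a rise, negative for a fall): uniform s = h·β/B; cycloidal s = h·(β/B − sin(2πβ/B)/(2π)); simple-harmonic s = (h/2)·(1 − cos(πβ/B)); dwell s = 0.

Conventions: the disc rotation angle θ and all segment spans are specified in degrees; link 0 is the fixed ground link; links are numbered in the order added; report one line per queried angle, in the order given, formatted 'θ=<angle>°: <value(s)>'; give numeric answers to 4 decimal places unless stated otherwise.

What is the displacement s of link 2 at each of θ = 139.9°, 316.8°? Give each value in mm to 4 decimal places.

seg 1 [0°–91.9°] dwell: s stays 0.0000
seg 2 [91.9°–157.2°] uniform, h=24: θ=139.9° here. β=48, B=65.3. 24·48/65.3 = 17.6417 → s = 17.6417
seg 2 [91.9°–157.2°] uniform, h=24: full span → s += 24 → s = 24.0000
seg 3 [157.2°–360°] uniform, h=-24: θ=316.8° here. β=159.6, B=202.8. -24·159.6/202.8 = -18.8876 → s = 5.1124

θ=139.9°: 17.6417
θ=316.8°: 5.1124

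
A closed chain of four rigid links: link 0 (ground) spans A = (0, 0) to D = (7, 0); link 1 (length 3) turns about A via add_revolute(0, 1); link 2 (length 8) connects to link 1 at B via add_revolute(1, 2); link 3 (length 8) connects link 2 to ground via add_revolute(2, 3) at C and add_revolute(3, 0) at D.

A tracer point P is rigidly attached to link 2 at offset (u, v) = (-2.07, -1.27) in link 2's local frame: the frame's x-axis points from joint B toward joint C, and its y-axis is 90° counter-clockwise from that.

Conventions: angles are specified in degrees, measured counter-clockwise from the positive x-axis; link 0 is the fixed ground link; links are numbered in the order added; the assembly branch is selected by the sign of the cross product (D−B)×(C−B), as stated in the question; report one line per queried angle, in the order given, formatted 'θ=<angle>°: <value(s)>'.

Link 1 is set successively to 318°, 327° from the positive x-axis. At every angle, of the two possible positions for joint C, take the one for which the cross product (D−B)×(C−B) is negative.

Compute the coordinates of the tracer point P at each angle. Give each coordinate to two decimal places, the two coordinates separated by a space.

A=(0,0), D=(7.00,0)
θ=318°: B = A + 3.00·(cos318°, sin318°) = (2.2294, -2.0074)
θ=318°: |BD| = 5.1757
θ=318°: circle(B,8.00) ∩ circle(D,8.00): a=2.5879, h=7.5699
θ=318°:   candidates: C₊=(1.6787,5.9736) cross=39.179; C₋=(7.5507,-7.9810) cross=-39.179
θ=318°:   branch - wants cross < 0 → take C=(7.5507,-7.9810) (cross=-39.179)
θ=318°: ex = (C−B)/|BC| = (0.6652,-0.7467); ey = (0.7467,0.6652)
θ=318°: P = B + -2.07·ex + -1.27·ey = (-0.0958,-1.3065)
θ=327°: B = A + 3.00·(cos327°, sin327°) = (2.5160, -1.6339)
θ=327°: |BD| = 4.7724
θ=327°: circle(B,8.00) ∩ circle(D,8.00): a=2.3862, h=7.6358
θ=327°:   candidates: C₊=(2.1437,6.3574) cross=36.441; C₋=(7.3723,-7.9913) cross=-36.441
θ=327°:   branch - wants cross < 0 → take C=(7.3723,-7.9913) (cross=-36.441)
θ=327°: ex = (C−B)/|BC| = (0.6070,-0.7947); ey = (0.7947,0.6070)
θ=327°: P = B + -2.07·ex + -1.27·ey = (0.2502,-0.7599)

θ=318°: -0.10 -1.31
θ=327°: 0.25 -0.76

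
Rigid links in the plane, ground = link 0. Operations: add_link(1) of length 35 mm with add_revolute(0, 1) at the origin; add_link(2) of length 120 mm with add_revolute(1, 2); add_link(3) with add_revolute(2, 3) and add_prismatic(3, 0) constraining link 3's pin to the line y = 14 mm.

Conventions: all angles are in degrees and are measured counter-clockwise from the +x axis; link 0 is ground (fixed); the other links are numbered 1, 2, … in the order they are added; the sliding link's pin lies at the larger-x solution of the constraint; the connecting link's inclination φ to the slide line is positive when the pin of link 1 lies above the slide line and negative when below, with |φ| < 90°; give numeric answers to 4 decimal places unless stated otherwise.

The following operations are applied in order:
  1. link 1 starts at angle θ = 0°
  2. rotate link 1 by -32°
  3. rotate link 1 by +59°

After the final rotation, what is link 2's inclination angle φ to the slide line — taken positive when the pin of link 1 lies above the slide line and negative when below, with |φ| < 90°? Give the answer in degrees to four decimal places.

geometry: r = 35 mm, L = 120 mm, e = 14 mm; θ starts at 0°
rotate link 1 by -32°: θ ← 0° -32° = -32°
rotate link 1 by +59°: θ ← -32° +59° = 27°
h = r sin θ − e = 15.889667 − 14 = 1.889667
sin φ = h / L = 1.889667 / 120 = 0.01574723
φ = arcsin(0.01574723) = 0.902287°

0.9023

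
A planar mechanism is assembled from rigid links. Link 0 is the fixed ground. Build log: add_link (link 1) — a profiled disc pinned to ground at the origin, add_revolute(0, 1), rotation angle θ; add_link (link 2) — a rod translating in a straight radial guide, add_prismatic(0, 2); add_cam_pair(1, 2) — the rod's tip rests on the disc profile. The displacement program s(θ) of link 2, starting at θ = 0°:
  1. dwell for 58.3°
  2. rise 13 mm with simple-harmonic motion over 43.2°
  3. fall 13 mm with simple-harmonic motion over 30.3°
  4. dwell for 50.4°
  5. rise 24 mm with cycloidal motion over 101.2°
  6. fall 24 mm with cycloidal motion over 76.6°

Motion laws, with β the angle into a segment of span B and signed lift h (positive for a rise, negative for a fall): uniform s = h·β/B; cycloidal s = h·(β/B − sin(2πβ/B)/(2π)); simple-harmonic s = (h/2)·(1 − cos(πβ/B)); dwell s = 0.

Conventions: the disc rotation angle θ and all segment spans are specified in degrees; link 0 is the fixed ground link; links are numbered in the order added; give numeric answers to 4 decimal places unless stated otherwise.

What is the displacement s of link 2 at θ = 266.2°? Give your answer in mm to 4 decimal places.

seg 1 [0°–58.3°] dwell: s stays 0.0000
seg 2 [58.3°–101.5°] simple-harmonic, h=13: full span → s += 13 → s = 13.0000
seg 3 [101.5°–131.8°] simple-harmonic, h=-13: full span → s += -13 → s = 0.0000
seg 4 [131.8°–182.2°] dwell: s stays 0.0000
seg 5 [182.2°–283.4°] cycloidal, h=24: θ=266.2° here. β=84, B=101.2. 24·(0.8300 − sin(2π·0.8300)/(2π)) = 23.2677 → s = 23.2677

23.2677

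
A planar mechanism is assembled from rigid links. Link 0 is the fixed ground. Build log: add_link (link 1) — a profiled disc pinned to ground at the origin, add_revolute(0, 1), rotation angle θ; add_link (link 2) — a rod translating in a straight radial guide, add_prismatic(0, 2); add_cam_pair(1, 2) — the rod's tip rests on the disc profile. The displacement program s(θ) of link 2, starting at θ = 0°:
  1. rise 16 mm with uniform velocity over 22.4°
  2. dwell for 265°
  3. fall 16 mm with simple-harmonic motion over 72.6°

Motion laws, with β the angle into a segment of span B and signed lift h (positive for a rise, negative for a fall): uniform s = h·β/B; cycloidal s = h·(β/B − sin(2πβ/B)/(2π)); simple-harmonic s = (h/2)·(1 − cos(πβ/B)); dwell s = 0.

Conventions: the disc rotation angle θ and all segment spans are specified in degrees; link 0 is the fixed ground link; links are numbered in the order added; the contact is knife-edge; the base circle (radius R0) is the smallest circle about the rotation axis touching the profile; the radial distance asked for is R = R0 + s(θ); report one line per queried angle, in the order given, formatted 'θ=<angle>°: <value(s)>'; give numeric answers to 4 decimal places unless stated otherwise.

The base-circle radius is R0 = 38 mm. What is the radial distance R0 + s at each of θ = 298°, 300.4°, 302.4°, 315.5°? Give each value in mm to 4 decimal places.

seg 1 [0°–22.4°] uniform, h=16: full span → s += 16 → s = 16.0000
seg 2 [22.4°–287.4°] dwell: s stays 16.0000
seg 3 [287.4°–360°] simple-harmonic, h=-16: θ=298° here. β=10.6, B=72.6. -16/2·(1 − cos(π·0.1460)) = -0.8269 → s = 15.1731
seg 3 [287.4°–360°] simple-harmonic, h=-16: θ=300.4° here. β=13, B=72.6. -16/2·(1 − cos(π·0.1791)) = -1.2328 → s = 14.7672
seg 3 [287.4°–360°] simple-harmonic, h=-16: θ=302.4° here. β=15, B=72.6. -16/2·(1 − cos(π·0.2066)) = -1.6269 → s = 14.3731
seg 3 [287.4°–360°] simple-harmonic, h=-16: θ=315.5° here. β=28.1, B=72.6. -16/2·(1 − cos(π·0.3871)) = -5.2205 → s = 10.7795
θ=298°: R = R0 + s = 38 + 15.1731 = 53.1731
θ=300.4°: R = R0 + s = 38 + 14.7672 = 52.7672
θ=302.4°: R = R0 + s = 38 + 14.3731 = 52.3731
θ=315.5°: R = R0 + s = 38 + 10.7795 = 48.7795

θ=298°: 53.1731
θ=300.4°: 52.7672
θ=302.4°: 52.3731
θ=315.5°: 48.7795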